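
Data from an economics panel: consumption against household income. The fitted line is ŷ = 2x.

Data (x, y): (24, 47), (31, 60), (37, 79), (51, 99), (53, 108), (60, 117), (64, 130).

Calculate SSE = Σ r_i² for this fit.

x=24: ŷ = 2·24 = 48; r = 47 − 48 = -1
x=31: ŷ = 2·31 = 62; r = 60 − 62 = -2
x=37: ŷ = 2·37 = 74; r = 79 − 74 = 5
x=51: ŷ = 2·51 = 102; r = 99 − 102 = -3
x=53: ŷ = 2·53 = 106; r = 108 − 106 = 2
x=60: ŷ = 2·60 = 120; r = 117 − 120 = -3
x=64: ŷ = 2·64 = 128; r = 130 − 128 = 2
SSE = 1 + 4 + 25 + 9 + 4 + 9 + 4 = 56

SSE = 56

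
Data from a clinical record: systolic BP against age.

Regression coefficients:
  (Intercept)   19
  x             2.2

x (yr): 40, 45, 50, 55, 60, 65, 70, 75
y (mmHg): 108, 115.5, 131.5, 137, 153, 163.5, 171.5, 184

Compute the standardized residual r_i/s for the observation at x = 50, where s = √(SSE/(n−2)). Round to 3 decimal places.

x=40: ŷ = 19 + 2.2·40 = 107; r = 108 − 107 = 1
x=45: ŷ = 19 + 2.2·45 = 118; r = 115.5 − 118 = -2.5
x=50: ŷ = 19 + 2.2·50 = 129; r = 131.5 − 129 = 2.5
x=55: ŷ = 19 + 2.2·55 = 140; r = 137 − 140 = -3
x=60: ŷ = 19 + 2.2·60 = 151; r = 153 − 151 = 2
x=65: ŷ = 19 + 2.2·65 = 162; r = 163.5 − 162 = 1.5
x=70: ŷ = 19 + 2.2·70 = 173; r = 171.5 − 173 = -1.5
x=75: ŷ = 19 + 2.2·75 = 184; r = 184 − 184 = 0
SSE = 1 + 6.25 + 6.25 + 9 + 4 + 2.25 + 2.25 + 0 = 31
s = √(31/6) = 2.27303
r/s = 2.5 / 2.27303 = 1.100

1.100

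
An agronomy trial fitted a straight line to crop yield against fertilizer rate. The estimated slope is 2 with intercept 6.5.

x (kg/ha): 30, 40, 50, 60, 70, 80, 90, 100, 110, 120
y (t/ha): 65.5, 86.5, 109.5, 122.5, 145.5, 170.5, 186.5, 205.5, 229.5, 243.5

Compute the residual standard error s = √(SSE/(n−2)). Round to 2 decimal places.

s = 2.78

x=30: ŷ = 6.5 + 2·30 = 66.5; r = 65.5 − 66.5 = -1
x=40: ŷ = 6.5 + 2·40 = 86.5; r = 86.5 − 86.5 = 0
x=50: ŷ = 6.5 + 2·50 = 106.5; r = 109.5 − 106.5 = 3
x=60: ŷ = 6.5 + 2·60 = 126.5; r = 122.5 − 126.5 = -4
x=70: ŷ = 6.5 + 2·70 = 146.5; r = 145.5 − 146.5 = -1
x=80: ŷ = 6.5 + 2·80 = 166.5; r = 170.5 − 166.5 = 4
x=90: ŷ = 6.5 + 2·90 = 186.5; r = 186.5 − 186.5 = 0
x=100: ŷ = 6.5 + 2·100 = 206.5; r = 205.5 − 206.5 = -1
x=110: ŷ = 6.5 + 2·110 = 226.5; r = 229.5 − 226.5 = 3
x=120: ŷ = 6.5 + 2·120 = 246.5; r = 243.5 − 246.5 = -3
SSE = 1 + 0 + 9 + 16 + 1 + 16 + 0 + 1 + 9 + 9 = 62
s = √(62/8) = √7.75 ≈ 2.78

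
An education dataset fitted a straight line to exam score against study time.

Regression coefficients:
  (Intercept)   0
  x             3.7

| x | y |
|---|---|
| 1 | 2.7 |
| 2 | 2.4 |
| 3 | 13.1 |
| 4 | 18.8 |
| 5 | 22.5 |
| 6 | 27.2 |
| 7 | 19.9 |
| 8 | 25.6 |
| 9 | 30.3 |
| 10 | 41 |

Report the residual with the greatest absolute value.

x=1: ŷ = 3.7·1 = 3.7; e = 2.7 − 3.7 = -1
x=2: ŷ = 3.7·2 = 7.4; e = 2.4 − 7.4 = -5
x=3: ŷ = 3.7·3 = 11.1; e = 13.1 − 11.1 = 2
x=4: ŷ = 3.7·4 = 14.8; e = 18.8 − 14.8 = 4
x=5: ŷ = 3.7·5 = 18.5; e = 22.5 − 18.5 = 4
x=6: ŷ = 3.7·6 = 22.2; e = 27.2 − 22.2 = 5
x=7: ŷ = 3.7·7 = 25.9; e = 19.9 − 25.9 = -6
x=8: ŷ = 3.7·8 = 29.6; e = 25.6 − 29.6 = -4
x=9: ŷ = 3.7·9 = 33.3; e = 30.3 − 33.3 = -3
x=10: ŷ = 3.7·10 = 37; e = 41 − 37 = 4
Largest |e| is 6 at x = 7, residual -6.

e = -6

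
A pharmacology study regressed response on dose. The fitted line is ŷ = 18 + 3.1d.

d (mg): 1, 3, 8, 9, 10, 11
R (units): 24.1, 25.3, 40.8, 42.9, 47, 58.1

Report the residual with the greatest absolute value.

e = 6

d=1: ŷ = 18 + 3.1·1 = 21.1; e = 24.1 − 21.1 = 3
d=3: ŷ = 18 + 3.1·3 = 27.3; e = 25.3 − 27.3 = -2
d=8: ŷ = 18 + 3.1·8 = 42.8; e = 40.8 − 42.8 = -2
d=9: ŷ = 18 + 3.1·9 = 45.9; e = 42.9 − 45.9 = -3
d=10: ŷ = 18 + 3.1·10 = 49; e = 47 − 49 = -2
d=11: ŷ = 18 + 3.1·11 = 52.1; e = 58.1 − 52.1 = 6
Largest |e| is 6 at d = 11, residual 6.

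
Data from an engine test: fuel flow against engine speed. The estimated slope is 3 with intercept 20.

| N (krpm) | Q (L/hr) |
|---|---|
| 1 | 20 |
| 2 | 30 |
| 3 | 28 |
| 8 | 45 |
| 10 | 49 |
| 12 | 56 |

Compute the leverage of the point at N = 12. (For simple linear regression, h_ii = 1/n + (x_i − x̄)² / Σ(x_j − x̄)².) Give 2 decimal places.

h = 0.51

N̄ = (1 + 2 + 3 + 8 + 10 + 12)/6 = 6
Σ(N − N̄)² = 25 + 16 + 9 + 4 + 16 + 36 = 106
h = 1/6 + (6)²/106 = 0.166667 + 0.339623 = 0.51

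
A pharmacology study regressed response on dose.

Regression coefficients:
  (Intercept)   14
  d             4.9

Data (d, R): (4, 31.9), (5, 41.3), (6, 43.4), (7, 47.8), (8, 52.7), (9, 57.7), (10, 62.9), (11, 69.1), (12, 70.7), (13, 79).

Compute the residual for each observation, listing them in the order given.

d=4: ŷ = 14 + 4.9·4 = 33.6; e = 31.9 − 33.6 = -1.7
d=5: ŷ = 14 + 4.9·5 = 38.5; e = 41.3 − 38.5 = 2.8
d=6: ŷ = 14 + 4.9·6 = 43.4; e = 43.4 − 43.4 = 0
d=7: ŷ = 14 + 4.9·7 = 48.3; e = 47.8 − 48.3 = -0.5
d=8: ŷ = 14 + 4.9·8 = 53.2; e = 52.7 − 53.2 = -0.5
d=9: ŷ = 14 + 4.9·9 = 58.1; e = 57.7 − 58.1 = -0.4
d=10: ŷ = 14 + 4.9·10 = 63; e = 62.9 − 63 = -0.1
d=11: ŷ = 14 + 4.9·11 = 67.9; e = 69.1 − 67.9 = 1.2
d=12: ŷ = 14 + 4.9·12 = 72.8; e = 70.7 − 72.8 = -2.1
d=13: ŷ = 14 + 4.9·13 = 77.7; e = 79 − 77.7 = 1.3

-1.7, 2.8, 0, -0.5, -0.5, -0.4, -0.1, 1.2, -2.1, 1.3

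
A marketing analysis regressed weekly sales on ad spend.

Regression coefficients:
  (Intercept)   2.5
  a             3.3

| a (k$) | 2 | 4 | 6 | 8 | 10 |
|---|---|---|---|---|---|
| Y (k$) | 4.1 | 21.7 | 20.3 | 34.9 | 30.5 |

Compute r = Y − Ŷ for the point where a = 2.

r = -5

Ŷ = 2.5 + 3.3·2 = 9.1
r = 4.1 − 9.1 = -5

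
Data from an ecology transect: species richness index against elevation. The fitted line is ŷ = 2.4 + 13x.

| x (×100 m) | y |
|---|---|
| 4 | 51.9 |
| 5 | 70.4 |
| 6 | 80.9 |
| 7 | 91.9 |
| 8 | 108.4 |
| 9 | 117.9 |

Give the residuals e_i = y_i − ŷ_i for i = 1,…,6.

-2.5, 3, 0.5, -1.5, 2, -1.5

x=4: ŷ = 2.4 + 13·4 = 54.4; e = 51.9 − 54.4 = -2.5
x=5: ŷ = 2.4 + 13·5 = 67.4; e = 70.4 − 67.4 = 3
x=6: ŷ = 2.4 + 13·6 = 80.4; e = 80.9 − 80.4 = 0.5
x=7: ŷ = 2.4 + 13·7 = 93.4; e = 91.9 − 93.4 = -1.5
x=8: ŷ = 2.4 + 13·8 = 106.4; e = 108.4 − 106.4 = 2
x=9: ŷ = 2.4 + 13·9 = 119.4; e = 117.9 − 119.4 = -1.5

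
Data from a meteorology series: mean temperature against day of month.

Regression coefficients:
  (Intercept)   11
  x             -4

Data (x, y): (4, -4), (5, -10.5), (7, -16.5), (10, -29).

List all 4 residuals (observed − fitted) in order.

1, -1.5, 0.5, 0

x=4: ŷ = 11 − 4·4 = -5; r = -4 − (-5) = 1
x=5: ŷ = 11 − 4·5 = -9; r = -10.5 − (-9) = -1.5
x=7: ŷ = 11 − 4·7 = -17; r = -16.5 − (-17) = 0.5
x=10: ŷ = 11 − 4·10 = -29; r = -29 − (-29) = 0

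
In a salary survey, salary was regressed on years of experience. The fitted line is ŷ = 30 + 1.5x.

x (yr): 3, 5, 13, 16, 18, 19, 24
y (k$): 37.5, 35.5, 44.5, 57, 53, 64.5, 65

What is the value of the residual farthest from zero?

x=3: ŷ = 30 + 1.5·3 = 34.5; r = 37.5 − 34.5 = 3
x=5: ŷ = 30 + 1.5·5 = 37.5; r = 35.5 − 37.5 = -2
x=13: ŷ = 30 + 1.5·13 = 49.5; r = 44.5 − 49.5 = -5
x=16: ŷ = 30 + 1.5·16 = 54; r = 57 − 54 = 3
x=18: ŷ = 30 + 1.5·18 = 57; r = 53 − 57 = -4
x=19: ŷ = 30 + 1.5·19 = 58.5; r = 64.5 − 58.5 = 6
x=24: ŷ = 30 + 1.5·24 = 66; r = 65 − 66 = -1
Largest |r| is 6 at x = 19, residual 6.

r = 6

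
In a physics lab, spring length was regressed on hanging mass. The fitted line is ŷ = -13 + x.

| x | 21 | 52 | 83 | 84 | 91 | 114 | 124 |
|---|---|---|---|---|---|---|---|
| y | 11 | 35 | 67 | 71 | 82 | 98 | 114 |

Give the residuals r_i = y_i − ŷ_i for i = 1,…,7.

3, -4, -3, 0, 4, -3, 3

x=21: ŷ = -13 + 21 = 8; r = 11 − 8 = 3
x=52: ŷ = -13 + 52 = 39; r = 35 − 39 = -4
x=83: ŷ = -13 + 83 = 70; r = 67 − 70 = -3
x=84: ŷ = -13 + 84 = 71; r = 71 − 71 = 0
x=91: ŷ = -13 + 91 = 78; r = 82 − 78 = 4
x=114: ŷ = -13 + 114 = 101; r = 98 − 101 = -3
x=124: ŷ = -13 + 124 = 111; r = 114 − 111 = 3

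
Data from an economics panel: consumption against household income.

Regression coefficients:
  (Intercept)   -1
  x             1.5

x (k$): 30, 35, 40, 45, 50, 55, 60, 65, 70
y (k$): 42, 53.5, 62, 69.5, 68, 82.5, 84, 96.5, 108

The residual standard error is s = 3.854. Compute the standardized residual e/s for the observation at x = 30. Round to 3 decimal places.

ŷ = -1 + 1.5·30 = 44
e = 42 − 44 = -2
e/s = -2 / 3.854 = -0.519

-0.519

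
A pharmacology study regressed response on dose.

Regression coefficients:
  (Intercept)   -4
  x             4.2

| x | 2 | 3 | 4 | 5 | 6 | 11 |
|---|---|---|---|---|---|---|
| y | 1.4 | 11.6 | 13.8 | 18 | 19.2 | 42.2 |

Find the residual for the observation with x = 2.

ŷ = -4 + 4.2·2 = 4.4
r = 1.4 − 4.4 = -3

r = -3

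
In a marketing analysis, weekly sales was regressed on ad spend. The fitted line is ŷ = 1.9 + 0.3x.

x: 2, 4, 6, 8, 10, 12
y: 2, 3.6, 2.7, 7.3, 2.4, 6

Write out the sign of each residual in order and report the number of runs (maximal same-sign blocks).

6 runs

x=2: ŷ = 1.9 + 0.3·2 = 2.5; r = 2 − 2.5 = -0.5
x=4: ŷ = 1.9 + 0.3·4 = 3.1; r = 3.6 − 3.1 = 0.5
x=6: ŷ = 1.9 + 0.3·6 = 3.7; r = 2.7 − 3.7 = -1
x=8: ŷ = 1.9 + 0.3·8 = 4.3; r = 7.3 − 4.3 = 3
x=10: ŷ = 1.9 + 0.3·10 = 4.9; r = 2.4 − 4.9 = -2.5
x=12: ŷ = 1.9 + 0.3·12 = 5.5; r = 6 − 5.5 = 0.5
Signs: − + − + − +
Runs: −×1, +×1, −×1, +×1, −×1, +×1 → 6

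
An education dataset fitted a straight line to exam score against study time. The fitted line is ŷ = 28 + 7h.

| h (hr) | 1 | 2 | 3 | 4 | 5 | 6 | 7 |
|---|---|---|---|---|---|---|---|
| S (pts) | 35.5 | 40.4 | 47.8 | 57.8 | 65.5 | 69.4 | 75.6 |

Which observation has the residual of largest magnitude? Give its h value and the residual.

h = 5, r = 2.5

h=1: ŷ = 28 + 7·1 = 35; r = 35.5 − 35 = 0.5
h=2: ŷ = 28 + 7·2 = 42; r = 40.4 − 42 = -1.6
h=3: ŷ = 28 + 7·3 = 49; r = 47.8 − 49 = -1.2
h=4: ŷ = 28 + 7·4 = 56; r = 57.8 − 56 = 1.8
h=5: ŷ = 28 + 7·5 = 63; r = 65.5 − 63 = 2.5
h=6: ŷ = 28 + 7·6 = 70; r = 69.4 − 70 = -0.6
h=7: ŷ = 28 + 7·7 = 77; r = 75.6 − 77 = -1.4
Largest |r| is 2.5 at h = 5, residual 2.5.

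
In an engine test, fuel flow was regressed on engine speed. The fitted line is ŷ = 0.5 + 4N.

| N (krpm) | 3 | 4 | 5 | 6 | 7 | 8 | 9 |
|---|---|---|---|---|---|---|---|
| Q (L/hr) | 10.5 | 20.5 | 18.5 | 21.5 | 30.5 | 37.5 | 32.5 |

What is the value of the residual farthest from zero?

N=3: ŷ = 0.5 + 4·3 = 12.5; r = 10.5 − 12.5 = -2
N=4: ŷ = 0.5 + 4·4 = 16.5; r = 20.5 − 16.5 = 4
N=5: ŷ = 0.5 + 4·5 = 20.5; r = 18.5 − 20.5 = -2
N=6: ŷ = 0.5 + 4·6 = 24.5; r = 21.5 − 24.5 = -3
N=7: ŷ = 0.5 + 4·7 = 28.5; r = 30.5 − 28.5 = 2
N=8: ŷ = 0.5 + 4·8 = 32.5; r = 37.5 − 32.5 = 5
N=9: ŷ = 0.5 + 4·9 = 36.5; r = 32.5 − 36.5 = -4
Largest |r| is 5 at N = 8, residual 5.

r = 5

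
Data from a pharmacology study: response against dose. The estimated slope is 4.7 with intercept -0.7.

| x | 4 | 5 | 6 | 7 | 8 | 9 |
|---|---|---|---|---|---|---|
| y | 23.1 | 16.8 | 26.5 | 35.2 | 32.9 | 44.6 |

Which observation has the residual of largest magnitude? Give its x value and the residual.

x = 5, r = -6

x=4: ŷ = -0.7 + 4.7·4 = 18.1; r = 23.1 − 18.1 = 5
x=5: ŷ = -0.7 + 4.7·5 = 22.8; r = 16.8 − 22.8 = -6
x=6: ŷ = -0.7 + 4.7·6 = 27.5; r = 26.5 − 27.5 = -1
x=7: ŷ = -0.7 + 4.7·7 = 32.2; r = 35.2 − 32.2 = 3
x=8: ŷ = -0.7 + 4.7·8 = 36.9; r = 32.9 − 36.9 = -4
x=9: ŷ = -0.7 + 4.7·9 = 41.6; r = 44.6 − 41.6 = 3
Largest |r| is 6 at x = 5, residual -6.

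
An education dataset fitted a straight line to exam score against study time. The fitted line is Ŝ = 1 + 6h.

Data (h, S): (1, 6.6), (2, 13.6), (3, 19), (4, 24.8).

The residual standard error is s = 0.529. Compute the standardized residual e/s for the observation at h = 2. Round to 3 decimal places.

1.134

Ŝ = 1 + 6·2 = 13
e = 13.6 − 13 = 0.6
e/s = 0.6 / 0.529 = 1.134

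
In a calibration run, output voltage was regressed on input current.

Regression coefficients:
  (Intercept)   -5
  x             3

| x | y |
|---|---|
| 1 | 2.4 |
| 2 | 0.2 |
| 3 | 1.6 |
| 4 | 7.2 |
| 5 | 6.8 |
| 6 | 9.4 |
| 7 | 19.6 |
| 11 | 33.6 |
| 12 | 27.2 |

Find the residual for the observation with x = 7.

ŷ = -5 + 3·7 = 16
r = 19.6 − 16 = 3.6

r = 3.6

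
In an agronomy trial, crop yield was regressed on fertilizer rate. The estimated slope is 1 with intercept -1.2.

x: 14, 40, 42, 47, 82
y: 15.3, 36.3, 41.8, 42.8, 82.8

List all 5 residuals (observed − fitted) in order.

x=14: ŷ = -1.2 + 14 = 12.8; r = 15.3 − 12.8 = 2.5
x=40: ŷ = -1.2 + 40 = 38.8; r = 36.3 − 38.8 = -2.5
x=42: ŷ = -1.2 + 42 = 40.8; r = 41.8 − 40.8 = 1
x=47: ŷ = -1.2 + 47 = 45.8; r = 42.8 − 45.8 = -3
x=82: ŷ = -1.2 + 82 = 80.8; r = 82.8 − 80.8 = 2

2.5, -2.5, 1, -3, 2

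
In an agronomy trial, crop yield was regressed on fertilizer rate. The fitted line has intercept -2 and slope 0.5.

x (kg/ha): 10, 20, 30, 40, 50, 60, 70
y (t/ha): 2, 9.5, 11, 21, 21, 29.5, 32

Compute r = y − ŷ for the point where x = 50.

r = -2

ŷ = -2 + 0.5·50 = 23
r = 21 − 23 = -2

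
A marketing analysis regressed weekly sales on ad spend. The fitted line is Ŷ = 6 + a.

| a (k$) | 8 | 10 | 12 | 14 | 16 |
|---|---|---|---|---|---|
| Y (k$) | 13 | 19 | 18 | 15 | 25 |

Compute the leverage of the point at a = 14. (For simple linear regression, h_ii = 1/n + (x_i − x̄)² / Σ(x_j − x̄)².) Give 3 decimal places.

h = 0.300

ā = (8 + 10 + 12 + 14 + 16)/5 = 12
Σ(a − ā)² = 16 + 4 + 0 + 4 + 16 = 40
h = 1/5 + (2)²/40 = 0.2 + 0.1 = 0.300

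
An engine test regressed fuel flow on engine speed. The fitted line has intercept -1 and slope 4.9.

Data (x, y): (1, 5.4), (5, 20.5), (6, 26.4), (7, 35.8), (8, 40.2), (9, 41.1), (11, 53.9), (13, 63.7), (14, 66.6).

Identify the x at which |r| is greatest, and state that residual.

x = 5, r = -3

x=1: ŷ = -1 + 4.9·1 = 3.9; r = 5.4 − 3.9 = 1.5
x=5: ŷ = -1 + 4.9·5 = 23.5; r = 20.5 − 23.5 = -3
x=6: ŷ = -1 + 4.9·6 = 28.4; r = 26.4 − 28.4 = -2
x=7: ŷ = -1 + 4.9·7 = 33.3; r = 35.8 − 33.3 = 2.5
x=8: ŷ = -1 + 4.9·8 = 38.2; r = 40.2 − 38.2 = 2
x=9: ŷ = -1 + 4.9·9 = 43.1; r = 41.1 − 43.1 = -2
x=11: ŷ = -1 + 4.9·11 = 52.9; r = 53.9 − 52.9 = 1
x=13: ŷ = -1 + 4.9·13 = 62.7; r = 63.7 − 62.7 = 1
x=14: ŷ = -1 + 4.9·14 = 67.6; r = 66.6 − 67.6 = -1
Largest |r| is 3 at x = 5, residual -3.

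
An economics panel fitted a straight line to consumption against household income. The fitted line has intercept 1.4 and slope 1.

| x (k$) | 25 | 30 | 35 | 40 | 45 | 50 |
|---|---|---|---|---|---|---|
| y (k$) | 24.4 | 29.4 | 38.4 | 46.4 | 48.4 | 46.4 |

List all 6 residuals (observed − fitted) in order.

x=25: ŷ = 1.4 + 25 = 26.4; r = 24.4 − 26.4 = -2
x=30: ŷ = 1.4 + 30 = 31.4; r = 29.4 − 31.4 = -2
x=35: ŷ = 1.4 + 35 = 36.4; r = 38.4 − 36.4 = 2
x=40: ŷ = 1.4 + 40 = 41.4; r = 46.4 − 41.4 = 5
x=45: ŷ = 1.4 + 45 = 46.4; r = 48.4 − 46.4 = 2
x=50: ŷ = 1.4 + 50 = 51.4; r = 46.4 − 51.4 = -5

-2, -2, 2, 5, 2, -5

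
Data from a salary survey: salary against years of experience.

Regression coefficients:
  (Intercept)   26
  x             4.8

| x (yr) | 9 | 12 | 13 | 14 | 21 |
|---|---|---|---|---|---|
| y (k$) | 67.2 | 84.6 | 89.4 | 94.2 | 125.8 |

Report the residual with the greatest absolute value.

x=9: ŷ = 26 + 4.8·9 = 69.2; r = 67.2 − 69.2 = -2
x=12: ŷ = 26 + 4.8·12 = 83.6; r = 84.6 − 83.6 = 1
x=13: ŷ = 26 + 4.8·13 = 88.4; r = 89.4 − 88.4 = 1
x=14: ŷ = 26 + 4.8·14 = 93.2; r = 94.2 − 93.2 = 1
x=21: ŷ = 26 + 4.8·21 = 126.8; r = 125.8 − 126.8 = -1
Largest |r| is 2 at x = 9, residual -2.

r = -2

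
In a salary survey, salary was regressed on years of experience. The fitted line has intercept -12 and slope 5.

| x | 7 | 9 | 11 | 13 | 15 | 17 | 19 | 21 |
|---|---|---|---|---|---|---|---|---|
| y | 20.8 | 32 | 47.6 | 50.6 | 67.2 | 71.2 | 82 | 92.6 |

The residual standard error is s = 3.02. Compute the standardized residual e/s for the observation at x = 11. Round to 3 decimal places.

1.523

ŷ = -12 + 5·11 = 43
e = 47.6 − 43 = 4.6
e/s = 4.6 / 3.02 = 1.523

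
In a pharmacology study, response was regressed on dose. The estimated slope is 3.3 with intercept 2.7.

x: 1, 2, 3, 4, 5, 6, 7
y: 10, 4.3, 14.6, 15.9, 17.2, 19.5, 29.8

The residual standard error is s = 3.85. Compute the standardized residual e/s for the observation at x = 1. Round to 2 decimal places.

ŷ = 2.7 + 3.3·1 = 6
e = 10 − 6 = 4
e/s = 4 / 3.85 = 1.04

1.04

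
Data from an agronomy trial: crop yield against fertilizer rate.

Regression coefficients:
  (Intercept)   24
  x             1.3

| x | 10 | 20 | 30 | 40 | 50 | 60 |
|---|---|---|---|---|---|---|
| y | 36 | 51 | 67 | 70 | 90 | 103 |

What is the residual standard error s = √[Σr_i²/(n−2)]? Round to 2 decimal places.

s = 3.74

x=10: ŷ = 24 + 1.3·10 = 37; r = 36 − 37 = -1
x=20: ŷ = 24 + 1.3·20 = 50; r = 51 − 50 = 1
x=30: ŷ = 24 + 1.3·30 = 63; r = 67 − 63 = 4
x=40: ŷ = 24 + 1.3·40 = 76; r = 70 − 76 = -6
x=50: ŷ = 24 + 1.3·50 = 89; r = 90 − 89 = 1
x=60: ŷ = 24 + 1.3·60 = 102; r = 103 − 102 = 1
SSE = 1 + 1 + 16 + 36 + 1 + 1 = 56
s = √(56/4) = √14 ≈ 3.74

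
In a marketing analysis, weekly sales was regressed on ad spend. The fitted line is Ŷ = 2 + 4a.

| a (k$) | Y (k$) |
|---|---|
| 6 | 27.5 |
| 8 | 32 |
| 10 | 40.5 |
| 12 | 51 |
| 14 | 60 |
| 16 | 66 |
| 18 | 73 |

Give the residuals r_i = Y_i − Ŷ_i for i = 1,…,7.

a=6: Ŷ = 2 + 4·6 = 26; r = 27.5 − 26 = 1.5
a=8: Ŷ = 2 + 4·8 = 34; r = 32 − 34 = -2
a=10: Ŷ = 2 + 4·10 = 42; r = 40.5 − 42 = -1.5
a=12: Ŷ = 2 + 4·12 = 50; r = 51 − 50 = 1
a=14: Ŷ = 2 + 4·14 = 58; r = 60 − 58 = 2
a=16: Ŷ = 2 + 4·16 = 66; r = 66 − 66 = 0
a=18: Ŷ = 2 + 4·18 = 74; r = 73 − 74 = -1

1.5, -2, -1.5, 1, 2, 0, -1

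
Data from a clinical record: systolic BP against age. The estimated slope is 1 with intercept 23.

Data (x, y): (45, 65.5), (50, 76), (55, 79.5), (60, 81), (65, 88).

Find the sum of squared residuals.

SSE = 21.5

x=45: ŷ = 23 + 45 = 68; r = 65.5 − 68 = -2.5
x=50: ŷ = 23 + 50 = 73; r = 76 − 73 = 3
x=55: ŷ = 23 + 55 = 78; r = 79.5 − 78 = 1.5
x=60: ŷ = 23 + 60 = 83; r = 81 − 83 = -2
x=65: ŷ = 23 + 65 = 88; r = 88 − 88 = 0
SSE = 6.25 + 9 + 2.25 + 4 + 0 = 21.5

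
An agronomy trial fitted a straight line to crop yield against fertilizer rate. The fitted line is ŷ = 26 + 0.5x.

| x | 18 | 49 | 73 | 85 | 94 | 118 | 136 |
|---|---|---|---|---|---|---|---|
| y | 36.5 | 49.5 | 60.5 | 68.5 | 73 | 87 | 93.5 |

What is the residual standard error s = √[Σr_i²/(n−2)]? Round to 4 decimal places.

s = 1.5166

x=18: ŷ = 26 + 0.5·18 = 35; r = 36.5 − 35 = 1.5
x=49: ŷ = 26 + 0.5·49 = 50.5; r = 49.5 − 50.5 = -1
x=73: ŷ = 26 + 0.5·73 = 62.5; r = 60.5 − 62.5 = -2
x=85: ŷ = 26 + 0.5·85 = 68.5; r = 68.5 − 68.5 = 0
x=94: ŷ = 26 + 0.5·94 = 73; r = 73 − 73 = 0
x=118: ŷ = 26 + 0.5·118 = 85; r = 87 − 85 = 2
x=136: ŷ = 26 + 0.5·136 = 94; r = 93.5 − 94 = -0.5
SSE = 2.25 + 1 + 4 + 0 + 0 + 4 + 0.25 = 11.5
s = √(11.5/5) = √2.3 ≈ 1.5166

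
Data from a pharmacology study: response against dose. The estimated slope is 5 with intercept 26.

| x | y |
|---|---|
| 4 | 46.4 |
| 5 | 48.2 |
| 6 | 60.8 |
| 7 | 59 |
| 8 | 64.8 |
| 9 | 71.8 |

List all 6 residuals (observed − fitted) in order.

0.4, -2.8, 4.8, -2, -1.2, 0.8

x=4: ŷ = 26 + 5·4 = 46; e = 46.4 − 46 = 0.4
x=5: ŷ = 26 + 5·5 = 51; e = 48.2 − 51 = -2.8
x=6: ŷ = 26 + 5·6 = 56; e = 60.8 − 56 = 4.8
x=7: ŷ = 26 + 5·7 = 61; e = 59 − 61 = -2
x=8: ŷ = 26 + 5·8 = 66; e = 64.8 − 66 = -1.2
x=9: ŷ = 26 + 5·9 = 71; e = 71.8 − 71 = 0.8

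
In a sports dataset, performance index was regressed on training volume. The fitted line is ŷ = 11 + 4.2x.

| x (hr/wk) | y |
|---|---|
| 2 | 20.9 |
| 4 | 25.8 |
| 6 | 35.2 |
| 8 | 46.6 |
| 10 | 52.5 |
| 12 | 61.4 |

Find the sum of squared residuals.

SSE = 11.5

x=2: ŷ = 11 + 4.2·2 = 19.4; r = 20.9 − 19.4 = 1.5
x=4: ŷ = 11 + 4.2·4 = 27.8; r = 25.8 − 27.8 = -2
x=6: ŷ = 11 + 4.2·6 = 36.2; r = 35.2 − 36.2 = -1
x=8: ŷ = 11 + 4.2·8 = 44.6; r = 46.6 − 44.6 = 2
x=10: ŷ = 11 + 4.2·10 = 53; r = 52.5 − 53 = -0.5
x=12: ŷ = 11 + 4.2·12 = 61.4; r = 61.4 − 61.4 = 0
SSE = 2.25 + 4 + 1 + 4 + 0.25 + 0 = 11.5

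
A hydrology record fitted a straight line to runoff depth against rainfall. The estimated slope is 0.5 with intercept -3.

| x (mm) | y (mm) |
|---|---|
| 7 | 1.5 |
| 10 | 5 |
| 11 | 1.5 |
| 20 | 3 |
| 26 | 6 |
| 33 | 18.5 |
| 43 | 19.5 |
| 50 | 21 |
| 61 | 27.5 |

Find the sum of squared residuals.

x=7: ŷ = -3 + 0.5·7 = 0.5; r = 1.5 − 0.5 = 1
x=10: ŷ = -3 + 0.5·10 = 2; r = 5 − 2 = 3
x=11: ŷ = -3 + 0.5·11 = 2.5; r = 1.5 − 2.5 = -1
x=20: ŷ = -3 + 0.5·20 = 7; r = 3 − 7 = -4
x=26: ŷ = -3 + 0.5·26 = 10; r = 6 − 10 = -4
x=33: ŷ = -3 + 0.5·33 = 13.5; r = 18.5 − 13.5 = 5
x=43: ŷ = -3 + 0.5·43 = 18.5; r = 19.5 − 18.5 = 1
x=50: ŷ = -3 + 0.5·50 = 22; r = 21 − 22 = -1
x=61: ŷ = -3 + 0.5·61 = 27.5; r = 27.5 − 27.5 = 0
SSE = 1 + 9 + 1 + 16 + 16 + 25 + 1 + 1 + 0 = 70

SSE = 70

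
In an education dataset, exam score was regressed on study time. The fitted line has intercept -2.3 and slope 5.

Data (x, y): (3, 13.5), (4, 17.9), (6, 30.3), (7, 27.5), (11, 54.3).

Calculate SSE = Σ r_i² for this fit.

SSE = 37.04

x=3: ŷ = -2.3 + 5·3 = 12.7; r = 13.5 − 12.7 = 0.8
x=4: ŷ = -2.3 + 5·4 = 17.7; r = 17.9 − 17.7 = 0.2
x=6: ŷ = -2.3 + 5·6 = 27.7; r = 30.3 − 27.7 = 2.6
x=7: ŷ = -2.3 + 5·7 = 32.7; r = 27.5 − 32.7 = -5.2
x=11: ŷ = -2.3 + 5·11 = 52.7; r = 54.3 − 52.7 = 1.6
SSE = 0.64 + 0.04 + 6.76 + 27.04 + 2.56 = 37.04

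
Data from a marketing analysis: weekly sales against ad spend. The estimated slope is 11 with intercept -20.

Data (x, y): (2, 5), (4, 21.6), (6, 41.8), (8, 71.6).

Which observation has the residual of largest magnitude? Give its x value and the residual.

x = 6, r = -4.2

x=2: ŷ = -20 + 11·2 = 2; r = 5 − 2 = 3
x=4: ŷ = -20 + 11·4 = 24; r = 21.6 − 24 = -2.4
x=6: ŷ = -20 + 11·6 = 46; r = 41.8 − 46 = -4.2
x=8: ŷ = -20 + 11·8 = 68; r = 71.6 − 68 = 3.6
Largest |r| is 4.2 at x = 6, residual -4.2.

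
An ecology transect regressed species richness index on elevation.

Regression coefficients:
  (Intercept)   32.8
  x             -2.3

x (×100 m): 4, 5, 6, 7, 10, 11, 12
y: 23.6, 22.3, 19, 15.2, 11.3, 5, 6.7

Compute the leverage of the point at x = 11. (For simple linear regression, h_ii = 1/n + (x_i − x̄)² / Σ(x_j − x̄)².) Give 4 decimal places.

h = 0.3107

x̄ = (4 + 5 + 6 + 7 + 10 + 11 + 12)/7 = 7.85714
Σ(x − x̄)² = 14.8776 + 8.16327 + 3.44898 + 0.734694 + 4.59184 + 9.87755 + 17.1633 = 58.8571
h = 1/7 + (3.14286)²/58.8571 = 0.142857 + 0.167822 = 0.3107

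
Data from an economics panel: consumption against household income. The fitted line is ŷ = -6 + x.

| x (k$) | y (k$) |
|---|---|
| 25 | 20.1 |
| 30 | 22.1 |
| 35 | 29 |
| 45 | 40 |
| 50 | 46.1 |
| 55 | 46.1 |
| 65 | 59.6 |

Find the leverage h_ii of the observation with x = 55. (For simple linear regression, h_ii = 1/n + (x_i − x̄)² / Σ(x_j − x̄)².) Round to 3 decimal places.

x̄ = (25 + 30 + 35 + 45 + 50 + 55 + 65)/7 = 43.5714
Σ(x − x̄)² = 344.898 + 184.184 + 73.4694 + 2.04082 + 41.3265 + 130.612 + 459.184 = 1235.71
h = 1/7 + (11.4286)²/1235.71 = 0.142857 + 0.105698 = 0.249

h = 0.249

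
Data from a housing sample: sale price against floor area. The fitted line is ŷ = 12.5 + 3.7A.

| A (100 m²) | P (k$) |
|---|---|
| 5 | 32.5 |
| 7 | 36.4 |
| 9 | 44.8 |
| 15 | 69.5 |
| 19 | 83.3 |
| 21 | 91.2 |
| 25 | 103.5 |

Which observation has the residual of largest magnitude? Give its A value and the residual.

A = 7, e = -2

A=5: ŷ = 12.5 + 3.7·5 = 31; e = 32.5 − 31 = 1.5
A=7: ŷ = 12.5 + 3.7·7 = 38.4; e = 36.4 − 38.4 = -2
A=9: ŷ = 12.5 + 3.7·9 = 45.8; e = 44.8 − 45.8 = -1
A=15: ŷ = 12.5 + 3.7·15 = 68; e = 69.5 − 68 = 1.5
A=19: ŷ = 12.5 + 3.7·19 = 82.8; e = 83.3 − 82.8 = 0.5
A=21: ŷ = 12.5 + 3.7·21 = 90.2; e = 91.2 − 90.2 = 1
A=25: ŷ = 12.5 + 3.7·25 = 105; e = 103.5 − 105 = -1.5
Largest |e| is 2 at A = 7, residual -2.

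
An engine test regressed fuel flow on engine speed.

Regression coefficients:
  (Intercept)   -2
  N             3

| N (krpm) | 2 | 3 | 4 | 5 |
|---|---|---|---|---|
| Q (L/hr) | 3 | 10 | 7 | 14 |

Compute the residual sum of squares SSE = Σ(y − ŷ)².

SSE = 20

N=2: ŷ = -2 + 3·2 = 4; e = 3 − 4 = -1
N=3: ŷ = -2 + 3·3 = 7; e = 10 − 7 = 3
N=4: ŷ = -2 + 3·4 = 10; e = 7 − 10 = -3
N=5: ŷ = -2 + 3·5 = 13; e = 14 − 13 = 1
SSE = 1 + 9 + 9 + 1 = 20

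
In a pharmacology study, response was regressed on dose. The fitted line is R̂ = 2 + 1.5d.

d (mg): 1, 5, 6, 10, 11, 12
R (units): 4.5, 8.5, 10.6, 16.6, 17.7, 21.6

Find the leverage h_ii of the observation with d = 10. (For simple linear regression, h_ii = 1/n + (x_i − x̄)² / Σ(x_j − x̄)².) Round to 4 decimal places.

h = 0.2365

d̄ = (1 + 5 + 6 + 10 + 11 + 12)/6 = 7.5
Σ(d − d̄)² = 42.25 + 6.25 + 2.25 + 6.25 + 12.25 + 20.25 = 89.5
h = 1/6 + (2.5)²/89.5 = 0.166667 + 0.0698324 = 0.2365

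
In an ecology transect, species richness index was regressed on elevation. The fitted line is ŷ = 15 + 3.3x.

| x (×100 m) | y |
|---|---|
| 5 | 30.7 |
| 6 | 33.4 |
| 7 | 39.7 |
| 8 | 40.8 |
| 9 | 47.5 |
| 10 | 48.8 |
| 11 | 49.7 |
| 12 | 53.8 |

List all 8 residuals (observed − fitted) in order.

x=5: ŷ = 15 + 3.3·5 = 31.5; e = 30.7 − 31.5 = -0.8
x=6: ŷ = 15 + 3.3·6 = 34.8; e = 33.4 − 34.8 = -1.4
x=7: ŷ = 15 + 3.3·7 = 38.1; e = 39.7 − 38.1 = 1.6
x=8: ŷ = 15 + 3.3·8 = 41.4; e = 40.8 − 41.4 = -0.6
x=9: ŷ = 15 + 3.3·9 = 44.7; e = 47.5 − 44.7 = 2.8
x=10: ŷ = 15 + 3.3·10 = 48; e = 48.8 − 48 = 0.8
x=11: ŷ = 15 + 3.3·11 = 51.3; e = 49.7 − 51.3 = -1.6
x=12: ŷ = 15 + 3.3·12 = 54.6; e = 53.8 − 54.6 = -0.8

-0.8, -1.4, 1.6, -0.6, 2.8, 0.8, -1.6, -0.8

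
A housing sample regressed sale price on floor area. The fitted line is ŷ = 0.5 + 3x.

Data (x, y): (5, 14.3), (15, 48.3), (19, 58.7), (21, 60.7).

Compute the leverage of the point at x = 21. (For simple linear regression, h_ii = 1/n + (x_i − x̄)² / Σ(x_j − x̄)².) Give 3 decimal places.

h = 0.487

x̄ = (5 + 15 + 19 + 21)/4 = 15
Σ(x − x̄)² = 100 + 0 + 16 + 36 = 152
h = 1/4 + (6)²/152 = 0.25 + 0.236842 = 0.487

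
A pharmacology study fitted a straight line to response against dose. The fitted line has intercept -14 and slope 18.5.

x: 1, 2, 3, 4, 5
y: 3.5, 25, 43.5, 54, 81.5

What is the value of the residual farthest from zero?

x=1: ŷ = -14 + 18.5·1 = 4.5; e = 3.5 − 4.5 = -1
x=2: ŷ = -14 + 18.5·2 = 23; e = 25 − 23 = 2
x=3: ŷ = -14 + 18.5·3 = 41.5; e = 43.5 − 41.5 = 2
x=4: ŷ = -14 + 18.5·4 = 60; e = 54 − 60 = -6
x=5: ŷ = -14 + 18.5·5 = 78.5; e = 81.5 − 78.5 = 3
Largest |e| is 6 at x = 4, residual -6.

e = -6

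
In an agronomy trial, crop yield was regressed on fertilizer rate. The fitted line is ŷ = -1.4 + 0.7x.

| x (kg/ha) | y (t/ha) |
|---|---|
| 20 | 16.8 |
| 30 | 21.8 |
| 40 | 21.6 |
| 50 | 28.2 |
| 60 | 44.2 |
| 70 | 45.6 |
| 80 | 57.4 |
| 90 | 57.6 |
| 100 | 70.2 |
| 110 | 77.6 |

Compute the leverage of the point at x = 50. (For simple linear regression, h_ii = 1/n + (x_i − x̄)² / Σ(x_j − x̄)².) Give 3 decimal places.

h = 0.127

x̄ = (20 + 30 + 40 + 50 + 60 + 70 + 80 + 90 + 100 + 110)/10 = 65
Σ(x − x̄)² = 2025 + 1225 + 625 + 225 + 25 + 25 + 225 + 625 + 1225 + 2025 = 8250
h = 1/10 + (-15)²/8250 = 0.1 + 0.0272727 = 0.127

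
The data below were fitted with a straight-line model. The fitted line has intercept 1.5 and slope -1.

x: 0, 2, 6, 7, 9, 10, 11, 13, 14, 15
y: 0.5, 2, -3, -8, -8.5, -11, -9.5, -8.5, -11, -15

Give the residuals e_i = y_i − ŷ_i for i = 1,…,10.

-1, 2.5, 1.5, -2.5, -1, -2.5, 0, 3, 1.5, -1.5

x=0: ŷ = 1.5 − 0 = 1.5; e = 0.5 − 1.5 = -1
x=2: ŷ = 1.5 − 2 = -0.5; e = 2 − (-0.5) = 2.5
x=6: ŷ = 1.5 − 6 = -4.5; e = -3 − (-4.5) = 1.5
x=7: ŷ = 1.5 − 7 = -5.5; e = -8 − (-5.5) = -2.5
x=9: ŷ = 1.5 − 9 = -7.5; e = -8.5 − (-7.5) = -1
x=10: ŷ = 1.5 − 10 = -8.5; e = -11 − (-8.5) = -2.5
x=11: ŷ = 1.5 − 11 = -9.5; e = -9.5 − (-9.5) = 0
x=13: ŷ = 1.5 − 13 = -11.5; e = -8.5 − (-11.5) = 3
x=14: ŷ = 1.5 − 14 = -12.5; e = -11 − (-12.5) = 1.5
x=15: ŷ = 1.5 − 15 = -13.5; e = -15 − (-13.5) = -1.5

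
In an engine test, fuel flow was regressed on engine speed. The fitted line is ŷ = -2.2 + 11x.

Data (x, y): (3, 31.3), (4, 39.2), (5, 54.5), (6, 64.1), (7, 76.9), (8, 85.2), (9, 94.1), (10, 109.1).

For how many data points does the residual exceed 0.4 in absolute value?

7

x=3: ŷ = -2.2 + 11·3 = 30.8; e = 31.3 − 30.8 = 0.5
x=4: ŷ = -2.2 + 11·4 = 41.8; e = 39.2 − 41.8 = -2.6
x=5: ŷ = -2.2 + 11·5 = 52.8; e = 54.5 − 52.8 = 1.7
x=6: ŷ = -2.2 + 11·6 = 63.8; e = 64.1 − 63.8 = 0.3
x=7: ŷ = -2.2 + 11·7 = 74.8; e = 76.9 − 74.8 = 2.1
x=8: ŷ = -2.2 + 11·8 = 85.8; e = 85.2 − 85.8 = -0.6
x=9: ŷ = -2.2 + 11·9 = 96.8; e = 94.1 − 96.8 = -2.7
x=10: ŷ = -2.2 + 11·10 = 107.8; e = 109.1 − 107.8 = 1.3
|e| > 0.4: x=3 (|e|=0.5), x=4 (|e|=2.6), x=5 (|e|=1.7), x=7 (|e|=2.1), x=8 (|e|=0.6), x=9 (|e|=2.7), x=10 (|e|=1.3) → 7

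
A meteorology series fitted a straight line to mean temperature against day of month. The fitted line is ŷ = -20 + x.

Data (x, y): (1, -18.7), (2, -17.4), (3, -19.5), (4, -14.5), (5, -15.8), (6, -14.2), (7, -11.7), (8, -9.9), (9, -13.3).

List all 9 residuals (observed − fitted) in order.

x=1: ŷ = -20 + 1 = -19; e = -18.7 − (-19) = 0.3
x=2: ŷ = -20 + 2 = -18; e = -17.4 − (-18) = 0.6
x=3: ŷ = -20 + 3 = -17; e = -19.5 − (-17) = -2.5
x=4: ŷ = -20 + 4 = -16; e = -14.5 − (-16) = 1.5
x=5: ŷ = -20 + 5 = -15; e = -15.8 − (-15) = -0.8
x=6: ŷ = -20 + 6 = -14; e = -14.2 − (-14) = -0.2
x=7: ŷ = -20 + 7 = -13; e = -11.7 − (-13) = 1.3
x=8: ŷ = -20 + 8 = -12; e = -9.9 − (-12) = 2.1
x=9: ŷ = -20 + 9 = -11; e = -13.3 − (-11) = -2.3

0.3, 0.6, -2.5, 1.5, -0.8, -0.2, 1.3, 2.1, -2.3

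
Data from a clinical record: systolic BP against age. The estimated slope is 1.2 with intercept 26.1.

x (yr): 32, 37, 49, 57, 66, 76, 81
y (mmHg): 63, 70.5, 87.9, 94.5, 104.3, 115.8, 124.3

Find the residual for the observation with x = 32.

ŷ = 26.1 + 1.2·32 = 64.5
e = 63 − 64.5 = -1.5

e = -1.5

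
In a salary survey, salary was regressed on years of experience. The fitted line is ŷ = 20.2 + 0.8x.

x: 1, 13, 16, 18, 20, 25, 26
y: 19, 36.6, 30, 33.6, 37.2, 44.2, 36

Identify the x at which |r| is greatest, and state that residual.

x = 13, r = 6

x=1: ŷ = 20.2 + 0.8·1 = 21; r = 19 − 21 = -2
x=13: ŷ = 20.2 + 0.8·13 = 30.6; r = 36.6 − 30.6 = 6
x=16: ŷ = 20.2 + 0.8·16 = 33; r = 30 − 33 = -3
x=18: ŷ = 20.2 + 0.8·18 = 34.6; r = 33.6 − 34.6 = -1
x=20: ŷ = 20.2 + 0.8·20 = 36.2; r = 37.2 − 36.2 = 1
x=25: ŷ = 20.2 + 0.8·25 = 40.2; r = 44.2 − 40.2 = 4
x=26: ŷ = 20.2 + 0.8·26 = 41; r = 36 − 41 = -5
Largest |r| is 6 at x = 13, residual 6.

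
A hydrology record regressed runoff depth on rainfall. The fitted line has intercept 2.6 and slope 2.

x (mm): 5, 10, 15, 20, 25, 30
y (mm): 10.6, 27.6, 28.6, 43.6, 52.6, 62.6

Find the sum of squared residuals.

x=5: ŷ = 2.6 + 2·5 = 12.6; r = 10.6 − 12.6 = -2
x=10: ŷ = 2.6 + 2·10 = 22.6; r = 27.6 − 22.6 = 5
x=15: ŷ = 2.6 + 2·15 = 32.6; r = 28.6 − 32.6 = -4
x=20: ŷ = 2.6 + 2·20 = 42.6; r = 43.6 − 42.6 = 1
x=25: ŷ = 2.6 + 2·25 = 52.6; r = 52.6 − 52.6 = 0
x=30: ŷ = 2.6 + 2·30 = 62.6; r = 62.6 − 62.6 = 0
SSE = 4 + 25 + 16 + 1 + 0 + 0 = 46

SSE = 46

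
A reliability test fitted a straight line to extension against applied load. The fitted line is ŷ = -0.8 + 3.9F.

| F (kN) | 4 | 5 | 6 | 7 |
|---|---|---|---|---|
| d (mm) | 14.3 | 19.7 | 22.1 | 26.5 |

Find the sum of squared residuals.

SSE = 1.5

F=4: ŷ = -0.8 + 3.9·4 = 14.8; e = 14.3 − 14.8 = -0.5
F=5: ŷ = -0.8 + 3.9·5 = 18.7; e = 19.7 − 18.7 = 1
F=6: ŷ = -0.8 + 3.9·6 = 22.6; e = 22.1 − 22.6 = -0.5
F=7: ŷ = -0.8 + 3.9·7 = 26.5; e = 26.5 − 26.5 = 0
SSE = 0.25 + 1 + 0.25 + 0 = 1.5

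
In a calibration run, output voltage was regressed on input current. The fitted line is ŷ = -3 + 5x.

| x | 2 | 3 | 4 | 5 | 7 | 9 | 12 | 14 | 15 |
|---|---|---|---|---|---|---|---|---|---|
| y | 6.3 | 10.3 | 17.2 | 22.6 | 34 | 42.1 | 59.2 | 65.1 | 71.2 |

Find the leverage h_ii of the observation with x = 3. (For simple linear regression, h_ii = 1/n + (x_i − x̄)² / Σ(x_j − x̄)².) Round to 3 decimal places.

x̄ = (2 + 3 + 4 + 5 + 7 + 9 + 12 + 14 + 15)/9 = 7.88889
Σ(x − x̄)² = 34.679 + 23.9012 + 15.1235 + 8.34568 + 0.790123 + 1.23457 + 16.9012 + 37.3457 + 50.5679 = 188.889
h = 1/9 + (-4.88889)²/188.889 = 0.111111 + 0.126536 = 0.238

h = 0.238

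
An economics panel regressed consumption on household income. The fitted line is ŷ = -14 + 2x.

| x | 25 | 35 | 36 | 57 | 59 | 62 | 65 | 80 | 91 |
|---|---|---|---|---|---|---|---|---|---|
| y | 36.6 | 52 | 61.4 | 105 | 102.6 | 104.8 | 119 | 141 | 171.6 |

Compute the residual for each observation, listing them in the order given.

x=25: ŷ = -14 + 2·25 = 36; e = 36.6 − 36 = 0.6
x=35: ŷ = -14 + 2·35 = 56; e = 52 − 56 = -4
x=36: ŷ = -14 + 2·36 = 58; e = 61.4 − 58 = 3.4
x=57: ŷ = -14 + 2·57 = 100; e = 105 − 100 = 5
x=59: ŷ = -14 + 2·59 = 104; e = 102.6 − 104 = -1.4
x=62: ŷ = -14 + 2·62 = 110; e = 104.8 − 110 = -5.2
x=65: ŷ = -14 + 2·65 = 116; e = 119 − 116 = 3
x=80: ŷ = -14 + 2·80 = 146; e = 141 − 146 = -5
x=91: ŷ = -14 + 2·91 = 168; e = 171.6 − 168 = 3.6

0.6, -4, 3.4, 5, -1.4, -5.2, 3, -5, 3.6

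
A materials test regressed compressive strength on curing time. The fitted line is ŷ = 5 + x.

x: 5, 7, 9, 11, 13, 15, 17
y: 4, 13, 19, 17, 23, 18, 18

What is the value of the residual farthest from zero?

r = -6

x=5: ŷ = 5 + 5 = 10; r = 4 − 10 = -6
x=7: ŷ = 5 + 7 = 12; r = 13 − 12 = 1
x=9: ŷ = 5 + 9 = 14; r = 19 − 14 = 5
x=11: ŷ = 5 + 11 = 16; r = 17 − 16 = 1
x=13: ŷ = 5 + 13 = 18; r = 23 − 18 = 5
x=15: ŷ = 5 + 15 = 20; r = 18 − 20 = -2
x=17: ŷ = 5 + 17 = 22; r = 18 − 22 = -4
Largest |r| is 6 at x = 5, residual -6.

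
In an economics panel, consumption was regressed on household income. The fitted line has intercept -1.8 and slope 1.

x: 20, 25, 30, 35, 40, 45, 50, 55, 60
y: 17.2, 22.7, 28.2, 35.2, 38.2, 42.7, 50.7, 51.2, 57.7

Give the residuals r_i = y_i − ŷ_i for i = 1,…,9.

-1, -0.5, 0, 2, 0, -0.5, 2.5, -2, -0.5

x=20: ŷ = -1.8 + 20 = 18.2; r = 17.2 − 18.2 = -1
x=25: ŷ = -1.8 + 25 = 23.2; r = 22.7 − 23.2 = -0.5
x=30: ŷ = -1.8 + 30 = 28.2; r = 28.2 − 28.2 = 0
x=35: ŷ = -1.8 + 35 = 33.2; r = 35.2 − 33.2 = 2
x=40: ŷ = -1.8 + 40 = 38.2; r = 38.2 − 38.2 = 0
x=45: ŷ = -1.8 + 45 = 43.2; r = 42.7 − 43.2 = -0.5
x=50: ŷ = -1.8 + 50 = 48.2; r = 50.7 − 48.2 = 2.5
x=55: ŷ = -1.8 + 55 = 53.2; r = 51.2 − 53.2 = -2
x=60: ŷ = -1.8 + 60 = 58.2; r = 57.7 − 58.2 = -0.5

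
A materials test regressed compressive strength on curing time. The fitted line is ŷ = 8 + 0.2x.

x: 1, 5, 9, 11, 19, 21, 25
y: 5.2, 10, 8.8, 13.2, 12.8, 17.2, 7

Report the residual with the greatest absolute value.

r = -6

x=1: ŷ = 8 + 0.2·1 = 8.2; r = 5.2 − 8.2 = -3
x=5: ŷ = 8 + 0.2·5 = 9; r = 10 − 9 = 1
x=9: ŷ = 8 + 0.2·9 = 9.8; r = 8.8 − 9.8 = -1
x=11: ŷ = 8 + 0.2·11 = 10.2; r = 13.2 − 10.2 = 3
x=19: ŷ = 8 + 0.2·19 = 11.8; r = 12.8 − 11.8 = 1
x=21: ŷ = 8 + 0.2·21 = 12.2; r = 17.2 − 12.2 = 5
x=25: ŷ = 8 + 0.2·25 = 13; r = 7 − 13 = -6
Largest |r| is 6 at x = 25, residual -6.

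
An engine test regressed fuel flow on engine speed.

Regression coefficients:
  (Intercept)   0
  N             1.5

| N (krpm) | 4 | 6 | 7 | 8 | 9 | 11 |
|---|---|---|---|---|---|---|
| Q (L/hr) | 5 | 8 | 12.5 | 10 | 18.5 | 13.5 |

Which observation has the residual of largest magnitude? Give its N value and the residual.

N=4: ŷ = 1.5·4 = 6; r = 5 − 6 = -1
N=6: ŷ = 1.5·6 = 9; r = 8 − 9 = -1
N=7: ŷ = 1.5·7 = 10.5; r = 12.5 − 10.5 = 2
N=8: ŷ = 1.5·8 = 12; r = 10 − 12 = -2
N=9: ŷ = 1.5·9 = 13.5; r = 18.5 − 13.5 = 5
N=11: ŷ = 1.5·11 = 16.5; r = 13.5 − 16.5 = -3
Largest |r| is 5 at N = 9, residual 5.

N = 9, r = 5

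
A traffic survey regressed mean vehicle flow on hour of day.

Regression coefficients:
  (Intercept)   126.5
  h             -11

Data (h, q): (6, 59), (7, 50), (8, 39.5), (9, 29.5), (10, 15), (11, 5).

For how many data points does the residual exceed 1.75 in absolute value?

h=6: ŷ = 126.5 − 11·6 = 60.5; e = 59 − 60.5 = -1.5
h=7: ŷ = 126.5 − 11·7 = 49.5; e = 50 − 49.5 = 0.5
h=8: ŷ = 126.5 − 11·8 = 38.5; e = 39.5 − 38.5 = 1
h=9: ŷ = 126.5 − 11·9 = 27.5; e = 29.5 − 27.5 = 2
h=10: ŷ = 126.5 − 11·10 = 16.5; e = 15 − 16.5 = -1.5
h=11: ŷ = 126.5 − 11·11 = 5.5; e = 5 − 5.5 = -0.5
|e| > 1.75: h=9 (|e|=2) → 1

1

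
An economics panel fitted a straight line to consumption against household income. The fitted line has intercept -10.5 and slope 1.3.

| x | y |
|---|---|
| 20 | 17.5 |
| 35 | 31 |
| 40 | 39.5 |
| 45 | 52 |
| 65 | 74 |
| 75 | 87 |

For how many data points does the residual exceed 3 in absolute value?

2

x=20: ŷ = -10.5 + 1.3·20 = 15.5; e = 17.5 − 15.5 = 2
x=35: ŷ = -10.5 + 1.3·35 = 35; e = 31 − 35 = -4
x=40: ŷ = -10.5 + 1.3·40 = 41.5; e = 39.5 − 41.5 = -2
x=45: ŷ = -10.5 + 1.3·45 = 48; e = 52 − 48 = 4
x=65: ŷ = -10.5 + 1.3·65 = 74; e = 74 − 74 = 0
x=75: ŷ = -10.5 + 1.3·75 = 87; e = 87 − 87 = 0
|e| > 3: x=35 (|e|=4), x=45 (|e|=4) → 2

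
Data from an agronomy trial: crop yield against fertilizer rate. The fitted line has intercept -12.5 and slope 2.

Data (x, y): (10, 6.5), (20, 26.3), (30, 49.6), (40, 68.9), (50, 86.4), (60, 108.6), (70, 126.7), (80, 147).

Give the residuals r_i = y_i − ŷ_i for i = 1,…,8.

-1, -1.2, 2.1, 1.4, -1.1, 1.1, -0.8, -0.5

x=10: ŷ = -12.5 + 2·10 = 7.5; r = 6.5 − 7.5 = -1
x=20: ŷ = -12.5 + 2·20 = 27.5; r = 26.3 − 27.5 = -1.2
x=30: ŷ = -12.5 + 2·30 = 47.5; r = 49.6 − 47.5 = 2.1
x=40: ŷ = -12.5 + 2·40 = 67.5; r = 68.9 − 67.5 = 1.4
x=50: ŷ = -12.5 + 2·50 = 87.5; r = 86.4 − 87.5 = -1.1
x=60: ŷ = -12.5 + 2·60 = 107.5; r = 108.6 − 107.5 = 1.1
x=70: ŷ = -12.5 + 2·70 = 127.5; r = 126.7 − 127.5 = -0.8
x=80: ŷ = -12.5 + 2·80 = 147.5; r = 147 − 147.5 = -0.5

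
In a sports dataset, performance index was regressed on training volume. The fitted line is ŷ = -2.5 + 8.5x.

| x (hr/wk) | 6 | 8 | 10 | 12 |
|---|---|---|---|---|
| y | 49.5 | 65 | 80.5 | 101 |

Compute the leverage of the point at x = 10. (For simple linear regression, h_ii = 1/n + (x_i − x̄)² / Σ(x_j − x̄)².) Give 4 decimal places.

x̄ = (6 + 8 + 10 + 12)/4 = 9
Σ(x − x̄)² = 9 + 1 + 1 + 9 = 20
h = 1/4 + (1)²/20 = 0.25 + 0.05 = 0.3000

h = 0.3000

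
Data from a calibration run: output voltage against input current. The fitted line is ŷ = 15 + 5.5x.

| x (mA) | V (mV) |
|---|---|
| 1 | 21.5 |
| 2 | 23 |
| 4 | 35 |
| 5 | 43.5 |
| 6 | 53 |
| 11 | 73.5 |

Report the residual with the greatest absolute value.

x=1: ŷ = 15 + 5.5·1 = 20.5; e = 21.5 − 20.5 = 1
x=2: ŷ = 15 + 5.5·2 = 26; e = 23 − 26 = -3
x=4: ŷ = 15 + 5.5·4 = 37; e = 35 − 37 = -2
x=5: ŷ = 15 + 5.5·5 = 42.5; e = 43.5 − 42.5 = 1
x=6: ŷ = 15 + 5.5·6 = 48; e = 53 − 48 = 5
x=11: ŷ = 15 + 5.5·11 = 75.5; e = 73.5 − 75.5 = -2
Largest |e| is 5 at x = 6, residual 5.

e = 5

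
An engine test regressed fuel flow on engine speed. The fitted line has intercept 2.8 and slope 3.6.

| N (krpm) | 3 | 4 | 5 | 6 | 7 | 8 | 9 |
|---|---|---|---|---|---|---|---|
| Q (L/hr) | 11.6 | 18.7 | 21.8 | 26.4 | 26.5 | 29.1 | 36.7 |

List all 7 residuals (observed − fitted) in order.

-2, 1.5, 1, 2, -1.5, -2.5, 1.5

N=3: ŷ = 2.8 + 3.6·3 = 13.6; e = 11.6 − 13.6 = -2
N=4: ŷ = 2.8 + 3.6·4 = 17.2; e = 18.7 − 17.2 = 1.5
N=5: ŷ = 2.8 + 3.6·5 = 20.8; e = 21.8 − 20.8 = 1
N=6: ŷ = 2.8 + 3.6·6 = 24.4; e = 26.4 − 24.4 = 2
N=7: ŷ = 2.8 + 3.6·7 = 28; e = 26.5 − 28 = -1.5
N=8: ŷ = 2.8 + 3.6·8 = 31.6; e = 29.1 − 31.6 = -2.5
N=9: ŷ = 2.8 + 3.6·9 = 35.2; e = 36.7 − 35.2 = 1.5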